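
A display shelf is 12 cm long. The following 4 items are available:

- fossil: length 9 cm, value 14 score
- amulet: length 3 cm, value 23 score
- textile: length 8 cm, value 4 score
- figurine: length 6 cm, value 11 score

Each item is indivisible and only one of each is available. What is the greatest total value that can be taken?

Check high-value combinations within 12 cm:
- fossil+amulet: length 9+3=12, value 14+23=37
- amulet+figurine: length 3+6=9, value 23+11=34
- amulet+textile: length 3+8=11, value 23+4=27
Best: 37 score.

37 score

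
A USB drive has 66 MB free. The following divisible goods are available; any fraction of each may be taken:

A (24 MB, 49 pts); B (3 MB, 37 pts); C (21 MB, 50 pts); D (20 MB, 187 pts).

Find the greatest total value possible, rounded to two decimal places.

318.92

Take in order of value per unit:
- B (37/3 per unit): all 3 → value 37, running total 37.00
- D (187/20 per unit): all 20 → value 187, running total 224.00
- C (50/21 per unit): all 21 → value 50, running total 274.00
- A (49/24 per unit): 22 of 24 → value 22×49/24 = 44.9167, running total 318.92
Total 318.92.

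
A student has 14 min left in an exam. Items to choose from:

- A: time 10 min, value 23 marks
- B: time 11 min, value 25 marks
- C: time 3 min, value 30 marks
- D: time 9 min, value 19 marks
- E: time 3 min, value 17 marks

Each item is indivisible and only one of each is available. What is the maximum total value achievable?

Check high-value combinations within 14 min:
- B+C: time 11+3=14, value 25+30=55
- A+C: time 10+3=13, value 23+30=53
- C+D: time 3+9=12, value 30+19=49
Best: 55 marks.

55 marks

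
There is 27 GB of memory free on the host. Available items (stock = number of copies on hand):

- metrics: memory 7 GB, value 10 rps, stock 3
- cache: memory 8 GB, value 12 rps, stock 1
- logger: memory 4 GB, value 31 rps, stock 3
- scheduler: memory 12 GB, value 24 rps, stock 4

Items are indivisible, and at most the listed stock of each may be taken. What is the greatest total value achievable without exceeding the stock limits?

Top feasible selections:
- 3×logger + 1×scheduler: memory 24, value 117
- 1×metrics + 1×cache + 3×logger: memory 27, value 115
- 2×metrics + 3×logger: memory 26, value 113
Best: 117 rps.

117 rps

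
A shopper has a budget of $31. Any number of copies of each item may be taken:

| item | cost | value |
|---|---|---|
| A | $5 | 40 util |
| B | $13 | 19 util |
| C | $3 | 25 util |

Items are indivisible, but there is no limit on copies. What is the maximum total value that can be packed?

Best value-per-unit is C at 25/3; filling with it alone gives 10×25 = 250.
Optimal mix: 2×A + 7×C → cost 31, value 255.

255 util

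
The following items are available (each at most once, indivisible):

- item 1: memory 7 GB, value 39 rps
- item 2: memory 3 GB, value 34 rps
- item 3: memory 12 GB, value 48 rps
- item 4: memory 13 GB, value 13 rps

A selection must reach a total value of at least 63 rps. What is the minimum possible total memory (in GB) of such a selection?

10

Subsets with value ≥ 63, sorted by total memory:
- item 1+item 2: memory 10, value 73
- item 2+item 3: memory 15, value 82
- item 1+item 3: memory 19, value 87
Minimum memory: 10 GB.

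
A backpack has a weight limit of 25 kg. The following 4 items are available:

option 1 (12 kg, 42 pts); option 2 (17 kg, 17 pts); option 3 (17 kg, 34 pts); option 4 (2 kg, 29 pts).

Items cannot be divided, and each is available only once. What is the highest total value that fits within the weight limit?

71 pts

This is a 0/1 knapsack; check combinations near the capacity.
- option 1+option 4: weight 12+2=14, value 42+29=71
- option 3+option 4: weight 17+2=19, value 34+29=63
- option 2+option 4: weight 17+2=19, value 17+29=46
Best: 71 pts.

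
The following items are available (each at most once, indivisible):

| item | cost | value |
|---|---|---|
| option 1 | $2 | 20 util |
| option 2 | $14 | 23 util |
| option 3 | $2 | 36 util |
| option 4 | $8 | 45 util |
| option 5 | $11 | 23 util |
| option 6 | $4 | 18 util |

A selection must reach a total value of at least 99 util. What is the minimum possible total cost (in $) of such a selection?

12

Subsets with value ≥ 99, sorted by total cost:
- option 1+option 3+option 4: cost 12, value 101
- option 3+option 4+option 6: cost 14, value 99
- option 1+option 3+option 4+option 6: cost 16, value 119
Minimum cost: 12 $.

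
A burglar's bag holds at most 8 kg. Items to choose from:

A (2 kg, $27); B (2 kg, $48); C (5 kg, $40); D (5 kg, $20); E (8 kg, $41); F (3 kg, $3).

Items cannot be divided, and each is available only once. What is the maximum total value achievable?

Check high-value combinations within 8 kg:
- B+C: weight 2+5=7, value 48+40=88
- A+B+F: weight 2+2+3=7, value 27+48+3=78
- A+B: weight 2+2=4, value 27+48=75
- B+D: weight 2+5=7, value 48+20=68
- A+C: weight 2+5=7, value 27+40=67
Best: $88.

$88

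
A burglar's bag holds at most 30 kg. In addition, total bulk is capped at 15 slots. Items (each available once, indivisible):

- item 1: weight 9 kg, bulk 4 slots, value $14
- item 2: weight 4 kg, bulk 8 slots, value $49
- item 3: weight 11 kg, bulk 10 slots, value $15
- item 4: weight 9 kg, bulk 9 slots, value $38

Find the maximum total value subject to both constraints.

Feasible sets respecting both limits:
- item 1+item 2: weight 13, bulk 12, value 63
- item 1+item 4: weight 18, bulk 13, value 52
- item 2: weight 4, bulk 8, value 49
Best: $63.

$63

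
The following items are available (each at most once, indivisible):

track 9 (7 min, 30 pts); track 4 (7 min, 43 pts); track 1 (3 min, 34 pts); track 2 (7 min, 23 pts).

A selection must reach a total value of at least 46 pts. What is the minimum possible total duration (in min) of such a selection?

10

Subsets with value ≥ 46, sorted by total duration:
- track 4+track 1: duration 10, value 77
- track 9+track 1: duration 10, value 64
- track 1+track 2: duration 10, value 57
- track 9+track 4: duration 14, value 73
Minimum duration: 10 min.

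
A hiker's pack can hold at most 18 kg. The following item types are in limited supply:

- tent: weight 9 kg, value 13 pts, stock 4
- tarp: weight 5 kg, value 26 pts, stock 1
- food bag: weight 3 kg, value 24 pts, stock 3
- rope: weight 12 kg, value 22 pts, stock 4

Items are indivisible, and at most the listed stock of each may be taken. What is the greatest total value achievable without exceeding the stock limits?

Top feasible selections:
- 1×tarp + 3×food bag: weight 14, value 98
- 1×tent + 3×food bag: weight 18, value 85
Best: 98 pts.

98 pts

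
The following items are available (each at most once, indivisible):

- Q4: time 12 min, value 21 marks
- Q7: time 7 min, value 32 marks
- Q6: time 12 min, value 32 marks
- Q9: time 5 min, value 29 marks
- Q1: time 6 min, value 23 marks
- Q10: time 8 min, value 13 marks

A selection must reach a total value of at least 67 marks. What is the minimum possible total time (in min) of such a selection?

18

Subsets with value ≥ 67, sorted by total time:
- Q7+Q9+Q1: time 18, value 84
- Q7+Q9+Q10: time 20, value 74
Minimum time: 18 min.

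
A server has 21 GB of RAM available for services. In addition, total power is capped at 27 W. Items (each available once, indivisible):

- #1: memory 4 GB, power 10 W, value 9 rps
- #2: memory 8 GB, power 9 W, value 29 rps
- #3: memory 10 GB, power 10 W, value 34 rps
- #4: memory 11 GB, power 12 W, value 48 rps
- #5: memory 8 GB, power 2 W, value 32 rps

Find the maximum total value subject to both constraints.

82 rps

Feasible sets respecting both limits:
- #3+#4: memory 21, power 22, value 82
- #4+#5: memory 19, power 14, value 80
- #2+#4: memory 19, power 21, value 77
- #1+#2+#5: memory 20, power 21, value 70
Best: 82 rps.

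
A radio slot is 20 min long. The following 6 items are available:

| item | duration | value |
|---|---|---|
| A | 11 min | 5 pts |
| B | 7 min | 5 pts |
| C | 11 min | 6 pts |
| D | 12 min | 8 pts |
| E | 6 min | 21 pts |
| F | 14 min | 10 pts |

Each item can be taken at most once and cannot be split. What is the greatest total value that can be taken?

31 pts

Check high-value combinations within 20 min:
- E+F: duration 6+14=20, value 21+10=31
- D+E: duration 12+6=18, value 8+21=29
- C+E: duration 11+6=17, value 6+21=27
- B+E: duration 7+6=13, value 5+21=26
Best: 31 pts.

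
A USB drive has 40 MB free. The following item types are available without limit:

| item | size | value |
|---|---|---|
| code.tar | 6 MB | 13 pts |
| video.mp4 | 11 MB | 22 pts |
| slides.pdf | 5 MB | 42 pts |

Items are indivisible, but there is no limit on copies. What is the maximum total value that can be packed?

Best value-per-unit is slides.pdf at 42/5, and filling with it alone uses size 8×5=40. No mix of the others beats 8×42 = 336.

336 pts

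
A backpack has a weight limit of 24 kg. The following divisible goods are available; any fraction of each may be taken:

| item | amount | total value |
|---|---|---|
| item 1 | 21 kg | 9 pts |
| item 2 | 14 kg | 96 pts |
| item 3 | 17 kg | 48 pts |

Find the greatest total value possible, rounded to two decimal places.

124.24

Take in order of value per unit:
- item 2 (96/14 per unit): all 14 → value 96, running total 96.00
- item 3 (48/17 per unit): 10 of 17 → value 10×48/17 = 28.2353, running total 124.24
Total 124.24.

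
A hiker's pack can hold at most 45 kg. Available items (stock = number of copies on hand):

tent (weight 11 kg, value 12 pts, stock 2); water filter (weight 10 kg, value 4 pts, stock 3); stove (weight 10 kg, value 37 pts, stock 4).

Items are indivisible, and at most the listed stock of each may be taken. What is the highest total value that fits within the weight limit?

Best selections within weight 45 and stock limits:
- 4×stove: weight 40, value 148
- 1×tent + 3×stove: weight 41, value 123
- 1×water filter + 3×stove: weight 40, value 115
Best: 148 pts.

148 pts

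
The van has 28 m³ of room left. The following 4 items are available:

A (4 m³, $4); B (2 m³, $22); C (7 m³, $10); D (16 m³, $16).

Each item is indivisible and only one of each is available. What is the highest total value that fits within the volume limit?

This is a 0/1 knapsack; check combinations near the capacity.
- B+C+D: volume 2+7+16=25, value 22+10+16=48
- A+B+D: volume 4+2+16=22, value 4+22+16=42
- B+D: volume 2+16=18, value 22+16=38
- A+B+C: volume 4+2+7=13, value 4+22+10=36
Best: $48.

$48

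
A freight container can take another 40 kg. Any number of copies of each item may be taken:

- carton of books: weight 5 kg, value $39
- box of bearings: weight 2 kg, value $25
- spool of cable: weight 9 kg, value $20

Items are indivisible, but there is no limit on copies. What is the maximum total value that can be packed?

Best value-per-unit is box of bearings at 25/2, and filling with it alone uses weight 20×2=40. No mix of the others beats 20×25 = 500.

$500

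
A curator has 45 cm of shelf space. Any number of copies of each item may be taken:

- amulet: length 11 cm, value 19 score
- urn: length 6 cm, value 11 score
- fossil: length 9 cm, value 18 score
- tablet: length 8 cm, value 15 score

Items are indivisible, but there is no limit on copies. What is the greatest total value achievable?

90 score

Best value-per-unit is fossil at 18/9, and filling with it alone uses length 5×9=45. No mix of the others beats 5×18 = 90.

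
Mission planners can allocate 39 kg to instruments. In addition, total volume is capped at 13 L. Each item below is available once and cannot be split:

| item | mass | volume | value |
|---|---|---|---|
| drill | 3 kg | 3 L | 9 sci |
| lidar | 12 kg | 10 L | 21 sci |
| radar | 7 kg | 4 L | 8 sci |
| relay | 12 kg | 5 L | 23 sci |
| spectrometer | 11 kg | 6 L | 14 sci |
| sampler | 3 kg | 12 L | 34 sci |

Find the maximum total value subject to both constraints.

40 sci

Feasible sets respecting both limits:
- drill+radar+relay: mass 22, volume 12, value 40
- relay+spectrometer: mass 23, volume 11, value 37
- sampler: mass 3, volume 12, value 34
- drill+relay: mass 15, volume 8, value 32
Best: 40 sci.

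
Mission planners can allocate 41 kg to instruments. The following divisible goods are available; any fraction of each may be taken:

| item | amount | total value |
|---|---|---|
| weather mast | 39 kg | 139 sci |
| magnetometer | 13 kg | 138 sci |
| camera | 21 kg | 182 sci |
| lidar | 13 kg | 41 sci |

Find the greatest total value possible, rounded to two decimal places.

Take in order of value per unit:
- magnetometer (138/13 per unit): all 13 → value 138, running total 138.00
- camera (182/21 per unit): all 21 → value 182, running total 320.00
- weather mast (139/39 per unit): 7 of 39 → value 7×139/39 = 24.9487, running total 344.95
Total 344.95.

344.95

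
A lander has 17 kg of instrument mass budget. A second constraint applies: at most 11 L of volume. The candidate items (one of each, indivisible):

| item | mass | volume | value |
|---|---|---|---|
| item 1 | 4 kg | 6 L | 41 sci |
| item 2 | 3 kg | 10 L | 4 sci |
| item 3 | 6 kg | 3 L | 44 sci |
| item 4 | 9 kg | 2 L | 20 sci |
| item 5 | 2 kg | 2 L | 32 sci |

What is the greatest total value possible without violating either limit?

Feasible sets respecting both limits:
- item 1+item 3+item 5: mass 12, volume 11, value 117
- item 3+item 4+item 5: mass 17, volume 7, value 96
- item 1+item 4+item 5: mass 15, volume 10, value 93
- item 1+item 3: mass 10, volume 9, value 85
Best: 117 sci.

117 sci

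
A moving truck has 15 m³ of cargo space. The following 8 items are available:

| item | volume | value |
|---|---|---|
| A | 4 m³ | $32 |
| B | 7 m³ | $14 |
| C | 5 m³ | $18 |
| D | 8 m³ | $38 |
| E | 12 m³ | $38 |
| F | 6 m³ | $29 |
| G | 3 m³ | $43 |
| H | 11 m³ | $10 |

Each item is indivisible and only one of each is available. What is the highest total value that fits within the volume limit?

$113

Check high-value combinations within 15 m³:
- A+D+G: volume 4+8+3=15, value 32+38+43=113
- A+F+G: volume 4+6+3=13, value 32+29+43=104
- A+C+G: volume 4+5+3=12, value 32+18+43=93
- C+F+G: volume 5+6+3=14, value 18+29+43=90
- A+B+G: volume 4+7+3=14, value 32+14+43=89
Best: $113.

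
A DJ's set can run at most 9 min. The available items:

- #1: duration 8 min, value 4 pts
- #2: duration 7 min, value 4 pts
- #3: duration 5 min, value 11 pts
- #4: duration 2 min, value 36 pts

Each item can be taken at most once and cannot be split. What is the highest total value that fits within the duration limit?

47 pts

Check high-value combinations within 9 min:
- #3+#4: duration 5+2=7, value 11+36=47
- #2+#4: duration 7+2=9, value 4+36=40
- #4: duration 2, value 36
Best: 47 pts.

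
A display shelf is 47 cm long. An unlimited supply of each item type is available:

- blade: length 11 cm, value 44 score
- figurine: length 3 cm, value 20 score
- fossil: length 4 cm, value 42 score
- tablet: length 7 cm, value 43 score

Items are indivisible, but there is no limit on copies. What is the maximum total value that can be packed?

Best value-per-unit is fossil at 42/4; filling with it alone gives 11×42 = 462.
Optimal mix: 1×figurine + 11×fossil → length 47, value 482.

482 score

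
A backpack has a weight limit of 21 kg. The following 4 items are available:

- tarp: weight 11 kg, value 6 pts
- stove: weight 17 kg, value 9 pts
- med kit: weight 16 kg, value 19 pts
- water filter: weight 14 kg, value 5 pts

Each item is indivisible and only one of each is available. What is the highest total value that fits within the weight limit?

This is a 0/1 knapsack; check combinations near the capacity.
- med kit: weight 16, value 19
- stove: weight 17, value 9
- tarp: weight 11, value 6
Best: 19 pts.

19 pts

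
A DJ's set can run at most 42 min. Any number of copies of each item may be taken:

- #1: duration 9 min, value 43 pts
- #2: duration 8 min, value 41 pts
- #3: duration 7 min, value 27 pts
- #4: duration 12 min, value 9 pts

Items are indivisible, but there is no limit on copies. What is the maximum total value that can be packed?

Best value-per-unit is #2 at 41/8; filling with it alone gives 5×41 = 205.
Optimal mix: 2×#1 + 3×#2 → duration 42, value 209.

209 pts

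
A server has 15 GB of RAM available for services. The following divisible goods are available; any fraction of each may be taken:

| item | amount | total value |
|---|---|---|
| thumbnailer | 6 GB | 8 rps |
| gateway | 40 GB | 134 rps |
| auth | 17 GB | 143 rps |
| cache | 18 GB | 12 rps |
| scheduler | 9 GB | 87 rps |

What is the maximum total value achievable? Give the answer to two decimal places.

Take in order of value per unit:
- scheduler (87/9 per unit): all 9 → value 87, running total 87.00
- auth (143/17 per unit): 6 of 17 → value 6×143/17 = 50.4706, running total 137.47
Total 137.47.

137.47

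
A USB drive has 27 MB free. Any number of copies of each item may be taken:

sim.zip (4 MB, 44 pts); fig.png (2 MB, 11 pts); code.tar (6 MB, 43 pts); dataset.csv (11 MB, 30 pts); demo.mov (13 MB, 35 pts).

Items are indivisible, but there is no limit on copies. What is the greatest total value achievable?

275 pts

Best value-per-unit is sim.zip at 44/4; filling with it alone gives 6×44 = 264.
Optimal mix: 6×sim.zip + 1×fig.png → size 26, value 275.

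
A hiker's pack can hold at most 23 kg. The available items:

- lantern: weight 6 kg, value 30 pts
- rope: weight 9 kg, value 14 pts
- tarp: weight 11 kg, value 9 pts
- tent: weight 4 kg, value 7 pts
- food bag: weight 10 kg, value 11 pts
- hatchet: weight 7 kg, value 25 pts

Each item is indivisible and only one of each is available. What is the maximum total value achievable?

Check high-value combinations within 23 kg:
- lantern+rope+hatchet: weight 6+9+7=22, value 30+14+25=69
- lantern+food bag+hatchet: weight 6+10+7=23, value 30+11+25=66
- lantern+tent+hatchet: weight 6+4+7=17, value 30+7+25=62
Best: 69 pts.

69 pts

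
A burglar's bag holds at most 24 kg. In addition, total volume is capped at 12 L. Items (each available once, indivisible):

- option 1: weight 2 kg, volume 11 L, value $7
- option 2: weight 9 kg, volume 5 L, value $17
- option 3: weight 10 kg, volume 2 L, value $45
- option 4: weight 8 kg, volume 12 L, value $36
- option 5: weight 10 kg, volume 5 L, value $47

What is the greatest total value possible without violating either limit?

Feasible sets respecting both limits:
- option 3+option 5: weight 20, volume 7, value 92
- option 2+option 5: weight 19, volume 10, value 64
- option 2+option 3: weight 19, volume 7, value 62
- option 5: weight 10, volume 5, value 47
Best: $92.

$92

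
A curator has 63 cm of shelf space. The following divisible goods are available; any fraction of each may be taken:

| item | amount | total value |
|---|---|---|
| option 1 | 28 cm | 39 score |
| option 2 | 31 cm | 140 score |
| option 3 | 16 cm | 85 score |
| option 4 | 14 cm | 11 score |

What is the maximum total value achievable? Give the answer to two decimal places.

247.29

Take in order of value per unit:
- option 3 (85/16 per unit): all 16 → value 85, running total 85.00
- option 2 (140/31 per unit): all 31 → value 140, running total 225.00
- option 1 (39/28 per unit): 16 of 28 → value 16×39/28 = 22.2857, running total 247.29
Total 247.29.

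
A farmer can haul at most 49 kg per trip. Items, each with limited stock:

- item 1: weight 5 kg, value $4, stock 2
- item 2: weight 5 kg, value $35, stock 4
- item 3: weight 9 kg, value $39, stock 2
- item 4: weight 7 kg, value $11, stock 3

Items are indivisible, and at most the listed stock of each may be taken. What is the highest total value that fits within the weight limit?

$229

Top feasible selections:
- 4×item 2 + 2×item 3 + 1×item 4: weight 45, value 229
- 2×item 1 + 4×item 2 + 2×item 3: weight 48, value 226
- 1×item 1 + 4×item 2 + 2×item 3: weight 43, value 222
Best: $229.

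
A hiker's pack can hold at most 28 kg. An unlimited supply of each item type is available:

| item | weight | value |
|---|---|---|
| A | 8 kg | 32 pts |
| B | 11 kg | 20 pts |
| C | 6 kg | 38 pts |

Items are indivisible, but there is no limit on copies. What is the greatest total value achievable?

Best value-per-unit is C at 38/6, and filling with it alone uses weight 4×6=24. No mix of the others beats 4×38 = 152.

152 pts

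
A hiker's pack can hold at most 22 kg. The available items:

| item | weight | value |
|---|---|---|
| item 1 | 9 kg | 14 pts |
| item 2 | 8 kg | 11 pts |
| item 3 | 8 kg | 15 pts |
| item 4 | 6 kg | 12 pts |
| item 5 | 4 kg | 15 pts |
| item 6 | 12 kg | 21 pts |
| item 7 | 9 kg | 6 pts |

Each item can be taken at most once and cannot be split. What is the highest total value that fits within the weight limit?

Check high-value combinations within 22 kg:
- item 4+item 5+item 6: weight 6+4+12=22, value 12+15+21=48
- item 1+item 3+item 5: weight 9+8+4=21, value 14+15+15=44
- item 3+item 4+item 5: weight 8+6+4=18, value 15+12+15=42
- item 1+item 4+item 5: weight 9+6+4=19, value 14+12+15=41
Best: 48 pts.

48 pts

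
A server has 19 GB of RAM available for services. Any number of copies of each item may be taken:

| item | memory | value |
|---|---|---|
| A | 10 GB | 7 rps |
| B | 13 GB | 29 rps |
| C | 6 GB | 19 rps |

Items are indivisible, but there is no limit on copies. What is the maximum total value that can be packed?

57 rps

Best value-per-unit is C at 19/6, and filling with it alone uses memory 3×6=18. No mix of the others beats 3×19 = 57.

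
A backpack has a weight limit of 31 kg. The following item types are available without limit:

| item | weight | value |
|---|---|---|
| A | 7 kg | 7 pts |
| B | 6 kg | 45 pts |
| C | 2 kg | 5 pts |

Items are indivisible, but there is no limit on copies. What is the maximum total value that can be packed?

225 pts

Best value-per-unit is B at 45/6, and filling with it alone uses weight 5×6=30. No mix of the others beats 5×45 = 225.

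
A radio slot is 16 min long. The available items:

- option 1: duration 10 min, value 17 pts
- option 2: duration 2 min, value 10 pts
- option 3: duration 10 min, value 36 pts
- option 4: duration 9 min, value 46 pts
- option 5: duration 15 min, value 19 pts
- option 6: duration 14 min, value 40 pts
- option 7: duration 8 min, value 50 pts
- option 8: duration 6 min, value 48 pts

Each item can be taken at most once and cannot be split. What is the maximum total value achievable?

108 pts

Check high-value combinations within 16 min:
- option 2+option 7+option 8: duration 2+8+6=16, value 10+50+48=108
- option 7+option 8: duration 8+6=14, value 50+48=98
- option 4+option 8: duration 9+6=15, value 46+48=94
- option 3+option 8: duration 10+6=16, value 36+48=84
- option 1+option 8: duration 10+6=16, value 17+48=65
Best: 108 pts.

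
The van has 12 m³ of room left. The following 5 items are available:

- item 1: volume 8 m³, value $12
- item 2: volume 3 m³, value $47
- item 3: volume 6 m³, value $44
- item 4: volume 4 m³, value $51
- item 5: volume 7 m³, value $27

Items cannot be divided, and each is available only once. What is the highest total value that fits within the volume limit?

$98

Check high-value combinations within 12 m³:
- item 2+item 4: volume 3+4=7, value 47+51=98
- item 3+item 4: volume 6+4=10, value 44+51=95
- item 2+item 3: volume 3+6=9, value 47+44=91
- item 4+item 5: volume 4+7=11, value 51+27=78
Best: $98.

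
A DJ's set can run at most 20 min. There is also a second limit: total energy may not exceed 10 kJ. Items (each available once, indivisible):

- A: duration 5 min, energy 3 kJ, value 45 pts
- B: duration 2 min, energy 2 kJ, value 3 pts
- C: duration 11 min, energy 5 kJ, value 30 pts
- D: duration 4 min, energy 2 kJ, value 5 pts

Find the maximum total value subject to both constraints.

80 pts

Feasible sets respecting both limits:
- A+C+D: duration 20, energy 10, value 80
- A+B+C: duration 18, energy 10, value 78
- A+C: duration 16, energy 8, value 75
- A+B+D: duration 11, energy 7, value 53
Best: 80 pts.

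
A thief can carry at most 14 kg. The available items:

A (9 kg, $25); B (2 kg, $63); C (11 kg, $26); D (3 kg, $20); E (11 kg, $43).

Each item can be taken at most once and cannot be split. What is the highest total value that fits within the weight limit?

$108

Check high-value combinations within 14 kg:
- A+B+D: weight 9+2+3=14, value 25+63+20=108
- B+E: weight 2+11=13, value 63+43=106
- B+C: weight 2+11=13, value 63+26=89
Best: $108.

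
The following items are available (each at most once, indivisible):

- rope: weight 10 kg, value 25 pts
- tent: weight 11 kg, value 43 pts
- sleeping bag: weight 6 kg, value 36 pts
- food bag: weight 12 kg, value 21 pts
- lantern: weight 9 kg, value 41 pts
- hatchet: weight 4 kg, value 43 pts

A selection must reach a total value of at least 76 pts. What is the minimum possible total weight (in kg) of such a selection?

Subsets with value ≥ 76, sorted by total weight:
- sleeping bag+hatchet: weight 10, value 79
- lantern+hatchet: weight 13, value 84
- tent+hatchet: weight 15, value 86
Minimum weight: 10 kg.

10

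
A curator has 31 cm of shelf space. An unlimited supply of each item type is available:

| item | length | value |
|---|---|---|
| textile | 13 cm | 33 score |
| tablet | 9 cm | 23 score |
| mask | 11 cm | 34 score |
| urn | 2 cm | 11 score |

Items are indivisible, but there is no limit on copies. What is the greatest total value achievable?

165 score

Best value-per-unit is urn at 11/2, and filling with it alone uses length 15×2=30. No mix of the others beats 15×11 = 165.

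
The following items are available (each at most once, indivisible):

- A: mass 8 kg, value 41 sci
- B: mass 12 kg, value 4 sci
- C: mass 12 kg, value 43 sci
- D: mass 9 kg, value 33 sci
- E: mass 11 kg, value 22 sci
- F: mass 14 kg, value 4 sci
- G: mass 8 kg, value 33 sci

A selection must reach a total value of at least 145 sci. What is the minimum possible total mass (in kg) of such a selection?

Subsets with value ≥ 145, sorted by total mass:
- A+C+D+G: mass 37, value 150
- A+C+D+E+G: mass 48, value 172
- A+B+C+D+G: mass 49, value 154
- A+C+D+F+G: mass 51, value 154
Minimum mass: 37 kg.

37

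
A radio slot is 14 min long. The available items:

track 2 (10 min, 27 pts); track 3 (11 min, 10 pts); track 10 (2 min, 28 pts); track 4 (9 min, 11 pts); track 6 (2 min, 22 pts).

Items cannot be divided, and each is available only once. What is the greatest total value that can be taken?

Check high-value combinations within 14 min:
- track 2+track 10+track 6: duration 10+2+2=14, value 27+28+22=77
- track 10+track 4+track 6: duration 2+9+2=13, value 28+11+22=61
- track 2+track 10: duration 10+2=12, value 27+28=55
Best: 77 pts.

77 pts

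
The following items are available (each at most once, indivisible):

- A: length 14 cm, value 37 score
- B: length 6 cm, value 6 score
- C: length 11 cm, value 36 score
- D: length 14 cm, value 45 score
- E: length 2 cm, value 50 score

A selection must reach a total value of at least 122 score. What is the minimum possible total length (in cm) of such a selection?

Subsets with value ≥ 122, sorted by total length:
- C+D+E: length 27, value 131
- A+C+E: length 27, value 123
- A+D+E: length 30, value 132
- B+C+D+E: length 33, value 137
Minimum length: 27 cm.

27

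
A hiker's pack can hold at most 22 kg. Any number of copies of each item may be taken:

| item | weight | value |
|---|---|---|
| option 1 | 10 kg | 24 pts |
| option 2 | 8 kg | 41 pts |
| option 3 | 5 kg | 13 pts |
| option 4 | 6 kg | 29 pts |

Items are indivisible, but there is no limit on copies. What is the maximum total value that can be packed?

Best value-per-unit is option 2 at 41/8; filling with it alone gives 2×41 = 82.
Optimal mix: 2×option 2 + 1×option 4 → weight 22, value 111.

111 pts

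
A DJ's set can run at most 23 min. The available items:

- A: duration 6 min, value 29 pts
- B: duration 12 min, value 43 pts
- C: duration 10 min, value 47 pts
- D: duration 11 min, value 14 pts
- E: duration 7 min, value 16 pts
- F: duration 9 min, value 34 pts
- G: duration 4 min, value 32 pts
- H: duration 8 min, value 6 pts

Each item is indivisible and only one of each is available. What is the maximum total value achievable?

Check high-value combinations within 23 min:
- C+F+G: duration 10+9+4=23, value 47+34+32=113
- A+C+G: duration 6+10+4=20, value 29+47+32=108
- A+B+G: duration 6+12+4=22, value 29+43+32=104
- A+F+G: duration 6+9+4=19, value 29+34+32=95
- C+E+G: duration 10+7+4=21, value 47+16+32=95
Best: 113 pts.

113 pts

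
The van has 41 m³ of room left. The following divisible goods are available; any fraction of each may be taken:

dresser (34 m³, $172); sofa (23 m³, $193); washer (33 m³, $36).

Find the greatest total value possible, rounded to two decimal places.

284.06

Take in order of value per unit:
- sofa (193/23 per unit): all 23 → value 193, running total 193.00
- dresser (172/34 per unit): 18 of 34 → value 18×172/34 = 91.0588, running total 284.06
Total 284.06.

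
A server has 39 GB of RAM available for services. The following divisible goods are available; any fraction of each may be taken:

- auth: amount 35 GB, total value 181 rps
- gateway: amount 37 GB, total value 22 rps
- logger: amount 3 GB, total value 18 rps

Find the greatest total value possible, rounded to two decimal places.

199.59

Take in order of value per unit:
- logger (18/3 per unit): all 3 → value 18, running total 18.00
- auth (181/35 per unit): all 35 → value 181, running total 199.00
- gateway (22/37 per unit): 1 of 37 → value 1×22/37 = 0.5946, running total 199.59
Total 199.59.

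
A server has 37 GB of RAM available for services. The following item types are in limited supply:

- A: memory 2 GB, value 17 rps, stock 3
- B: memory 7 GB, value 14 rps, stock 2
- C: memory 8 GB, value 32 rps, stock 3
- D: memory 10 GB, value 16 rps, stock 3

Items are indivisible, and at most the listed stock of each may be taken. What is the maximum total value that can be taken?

Best selections within memory 37 and stock limits:
- 3×A + 1×B + 3×C: memory 37, value 161
- 3×A + 3×C: memory 30, value 147
- 2×A + 1×B + 3×C: memory 35, value 144
Best: 161 rps.

161 rps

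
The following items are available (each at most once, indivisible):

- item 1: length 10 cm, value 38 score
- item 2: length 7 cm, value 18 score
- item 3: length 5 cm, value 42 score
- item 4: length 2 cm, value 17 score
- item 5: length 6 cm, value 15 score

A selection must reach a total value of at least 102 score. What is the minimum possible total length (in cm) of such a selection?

Subsets with value ≥ 102, sorted by total length:
- item 1+item 3+item 4+item 5: length 23, value 112
- item 1+item 2+item 3+item 4: length 24, value 115
- item 1+item 2+item 3+item 5: length 28, value 113
Minimum length: 23 cm.

23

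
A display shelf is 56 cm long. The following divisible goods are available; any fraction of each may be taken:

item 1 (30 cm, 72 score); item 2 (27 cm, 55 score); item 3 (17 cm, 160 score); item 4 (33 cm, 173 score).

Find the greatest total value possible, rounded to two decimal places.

347.40

Take in order of value per unit:
- item 3 (160/17 per unit): all 17 → value 160, running total 160.00
- item 4 (173/33 per unit): all 33 → value 173, running total 333.00
- item 1 (72/30 per unit): 6 of 30 → value 6×72/30 = 14.4000, running total 347.40
Total 347.40.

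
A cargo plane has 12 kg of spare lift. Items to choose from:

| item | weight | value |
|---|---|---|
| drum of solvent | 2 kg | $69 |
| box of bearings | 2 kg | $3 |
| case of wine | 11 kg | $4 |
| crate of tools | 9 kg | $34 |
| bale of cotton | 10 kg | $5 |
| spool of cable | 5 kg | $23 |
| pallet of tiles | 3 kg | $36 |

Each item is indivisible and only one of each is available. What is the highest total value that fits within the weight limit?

This is a 0/1 knapsack; check combinations near the capacity.
- drum of solvent+box of bearings+spool of cable+pallet of tiles: weight 2+2+5+3=12, value 69+3+23+36=131
- drum of solvent+spool of cable+pallet of tiles: weight 2+5+3=10, value 69+23+36=128
- drum of solvent+box of bearings+pallet of tiles: weight 2+2+3=7, value 69+3+36=108
- drum of solvent+pallet of tiles: weight 2+3=5, value 69+36=105
Best: $131.

$131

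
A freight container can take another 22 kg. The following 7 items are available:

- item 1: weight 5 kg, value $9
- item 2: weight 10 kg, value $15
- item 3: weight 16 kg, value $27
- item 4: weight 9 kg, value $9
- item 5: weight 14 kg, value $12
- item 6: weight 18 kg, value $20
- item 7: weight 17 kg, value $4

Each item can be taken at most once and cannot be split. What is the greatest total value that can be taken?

$36

This is a 0/1 knapsack; check combinations near the capacity.
- item 1+item 3: weight 5+16=21, value 9+27=36
- item 3: weight 16, value 27
- item 1+item 2: weight 5+10=15, value 9+15=24
- item 2+item 4: weight 10+9=19, value 15+9=24
Best: $36.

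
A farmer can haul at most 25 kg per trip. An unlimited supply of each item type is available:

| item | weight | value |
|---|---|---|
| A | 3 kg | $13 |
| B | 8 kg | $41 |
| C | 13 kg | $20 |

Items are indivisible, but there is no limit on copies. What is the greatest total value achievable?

Best value-per-unit is B at 41/8, and filling with it alone uses weight 3×8=24. No mix of the others beats 3×41 = 123.

$123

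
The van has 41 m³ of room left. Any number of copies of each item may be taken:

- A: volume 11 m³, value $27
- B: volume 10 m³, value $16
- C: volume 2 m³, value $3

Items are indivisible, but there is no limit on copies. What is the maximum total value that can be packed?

Best value-per-unit is A at 27/11; filling with it alone gives 3×27 = 81.
Optimal mix: 3×A + 4×C → volume 41, value 93.

$93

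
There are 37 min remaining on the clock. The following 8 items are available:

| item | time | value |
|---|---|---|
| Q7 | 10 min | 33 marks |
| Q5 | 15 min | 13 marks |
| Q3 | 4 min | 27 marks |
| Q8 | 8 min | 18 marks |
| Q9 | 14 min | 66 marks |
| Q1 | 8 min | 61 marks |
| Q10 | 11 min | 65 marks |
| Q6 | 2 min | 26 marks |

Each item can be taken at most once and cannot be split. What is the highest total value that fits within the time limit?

219 marks

Check high-value combinations within 37 min:
- Q3+Q9+Q1+Q10: time 4+14+8+11=37, value 27+66+61+65=219
- Q9+Q1+Q10+Q6: time 14+8+11+2=35, value 66+61+65+26=218
- Q7+Q3+Q1+Q10+Q6: time 10+4+8+11+2=35, value 33+27+61+65+26=212
Best: 219 marks.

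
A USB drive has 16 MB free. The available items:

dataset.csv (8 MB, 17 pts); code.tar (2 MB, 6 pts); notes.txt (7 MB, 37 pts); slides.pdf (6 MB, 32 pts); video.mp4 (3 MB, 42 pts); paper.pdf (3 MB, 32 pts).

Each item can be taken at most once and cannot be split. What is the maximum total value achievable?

Check high-value combinations within 16 MB:
- code.tar+notes.txt+video.mp4+paper.pdf: size 2+7+3+3=15, value 6+37+42+32=117
- code.tar+slides.pdf+video.mp4+paper.pdf: size 2+6+3+3=14, value 6+32+42+32=112
- notes.txt+video.mp4+paper.pdf: size 7+3+3=13, value 37+42+32=111
Best: 117 pts.

117 pts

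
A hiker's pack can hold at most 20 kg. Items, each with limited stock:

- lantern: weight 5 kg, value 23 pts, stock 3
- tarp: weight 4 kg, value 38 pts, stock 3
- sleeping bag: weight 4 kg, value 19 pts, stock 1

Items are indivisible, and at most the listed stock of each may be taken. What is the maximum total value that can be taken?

137 pts

Best selections within weight 20 and stock limits:
- 1×lantern + 3×tarp: weight 17, value 137
- 3×tarp + 1×sleeping bag: weight 16, value 133
- 2×lantern + 2×tarp: weight 18, value 122
- 1×lantern + 2×tarp + 1×sleeping bag: weight 17, value 118
Best: 137 pts.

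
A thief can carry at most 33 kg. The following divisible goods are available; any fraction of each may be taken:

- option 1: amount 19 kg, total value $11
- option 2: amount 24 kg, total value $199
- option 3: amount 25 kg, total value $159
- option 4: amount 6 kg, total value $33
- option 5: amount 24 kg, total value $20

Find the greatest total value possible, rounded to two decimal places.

256.24

Take in order of value per unit:
- option 2 (199/24 per unit): all 24 → value 199, running total 199.00
- option 3 (159/25 per unit): 9 of 25 → value 9×159/25 = 57.2400, running total 256.24
Total 256.24.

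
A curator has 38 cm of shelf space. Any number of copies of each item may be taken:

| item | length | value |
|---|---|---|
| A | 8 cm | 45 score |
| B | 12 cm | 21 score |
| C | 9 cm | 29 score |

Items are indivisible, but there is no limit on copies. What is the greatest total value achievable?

180 score

Best value-per-unit is A at 45/8, and filling with it alone uses length 4×8=32. No mix of the others beats 4×45 = 180.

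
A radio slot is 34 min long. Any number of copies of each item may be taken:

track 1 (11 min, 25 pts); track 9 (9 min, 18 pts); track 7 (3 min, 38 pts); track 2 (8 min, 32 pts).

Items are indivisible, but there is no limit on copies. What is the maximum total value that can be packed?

418 pts

Best value-per-unit is track 7 at 38/3, and filling with it alone uses duration 11×3=33. No mix of the others beats 11×38 = 418.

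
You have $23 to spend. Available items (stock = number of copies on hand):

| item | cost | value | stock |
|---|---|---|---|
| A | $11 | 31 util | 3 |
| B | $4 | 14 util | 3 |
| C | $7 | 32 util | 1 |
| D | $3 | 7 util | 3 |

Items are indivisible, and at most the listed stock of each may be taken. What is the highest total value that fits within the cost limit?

Best selections within cost 23 and stock limits:
- 3×B + 1×C + 1×D: cost 22, value 81
- 1×A + 1×B + 1×C: cost 22, value 77
Best: 81 util.

81 util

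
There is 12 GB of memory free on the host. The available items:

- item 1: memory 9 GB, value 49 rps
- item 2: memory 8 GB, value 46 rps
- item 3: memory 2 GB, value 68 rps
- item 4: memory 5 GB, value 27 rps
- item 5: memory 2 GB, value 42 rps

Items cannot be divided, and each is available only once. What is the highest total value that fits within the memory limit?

156 rps

Check high-value combinations within 12 GB:
- item 2+item 3+item 5: memory 8+2+2=12, value 46+68+42=156
- item 3+item 4+item 5: memory 2+5+2=9, value 68+27+42=137
- item 1+item 3: memory 9+2=11, value 49+68=117
- item 2+item 3: memory 8+2=10, value 46+68=114
Best: 156 rps.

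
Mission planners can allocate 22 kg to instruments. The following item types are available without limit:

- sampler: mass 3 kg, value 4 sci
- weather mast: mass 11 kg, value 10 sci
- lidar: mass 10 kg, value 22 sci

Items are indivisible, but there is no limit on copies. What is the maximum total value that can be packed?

Best value-per-unit is lidar at 22/10, and filling with it alone uses mass 2×10=20. No mix of the others beats 2×22 = 44.

44 sci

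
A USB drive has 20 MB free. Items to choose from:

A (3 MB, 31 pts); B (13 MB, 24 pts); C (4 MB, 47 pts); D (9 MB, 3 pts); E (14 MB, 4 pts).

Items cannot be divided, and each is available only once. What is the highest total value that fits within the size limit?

Check high-value combinations within 20 MB:
- A+B+C: size 3+13+4=20, value 31+24+47=102
- A+C+D: size 3+4+9=16, value 31+47+3=81
- A+C: size 3+4=7, value 31+47=78
- B+C: size 13+4=17, value 24+47=71
- A+B: size 3+13=16, value 31+24=55
Best: 102 pts.

102 pts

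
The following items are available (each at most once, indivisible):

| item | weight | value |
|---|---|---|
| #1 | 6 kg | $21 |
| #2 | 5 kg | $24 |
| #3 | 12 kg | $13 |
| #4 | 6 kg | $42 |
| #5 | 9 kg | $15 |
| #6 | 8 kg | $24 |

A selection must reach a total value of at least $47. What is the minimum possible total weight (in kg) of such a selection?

11

Subsets with value ≥ 47, sorted by total weight:
- #2+#4: weight 11, value 66
- #1+#4: weight 12, value 63
Minimum weight: 11 kg.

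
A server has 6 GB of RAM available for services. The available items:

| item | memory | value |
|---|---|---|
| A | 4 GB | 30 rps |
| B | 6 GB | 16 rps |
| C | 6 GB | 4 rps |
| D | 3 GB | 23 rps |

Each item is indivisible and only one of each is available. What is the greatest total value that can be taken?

Check high-value combinations within 6 GB:
- A: memory 4, value 30
- D: memory 3, value 23
- B: memory 6, value 16
Best: 30 rps.

30 rps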